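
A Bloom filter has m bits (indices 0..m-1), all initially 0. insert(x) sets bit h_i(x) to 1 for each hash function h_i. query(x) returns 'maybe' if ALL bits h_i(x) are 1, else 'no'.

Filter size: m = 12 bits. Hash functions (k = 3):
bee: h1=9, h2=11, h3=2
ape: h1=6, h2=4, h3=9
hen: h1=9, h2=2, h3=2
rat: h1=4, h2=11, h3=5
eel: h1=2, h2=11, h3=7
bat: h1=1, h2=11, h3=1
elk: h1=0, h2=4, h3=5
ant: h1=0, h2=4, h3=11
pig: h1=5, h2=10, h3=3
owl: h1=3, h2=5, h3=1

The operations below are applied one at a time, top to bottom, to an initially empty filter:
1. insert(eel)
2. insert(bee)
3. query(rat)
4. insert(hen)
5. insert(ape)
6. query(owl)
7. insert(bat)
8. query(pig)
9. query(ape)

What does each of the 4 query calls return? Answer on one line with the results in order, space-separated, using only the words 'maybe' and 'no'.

Answer: no no no maybe

Derivation:
Start: bits=000000000000
Op 1: insert eel -> sets bits 2 7 11 -> bits=001000010001
Op 2: insert bee -> sets bits 2 9 11 -> bits=001000010101
Op 3: query rat -> checks bit4=0, bit5=0, bit11=1 (has a 0) -> no
Op 4: insert hen -> sets bits 2 9 -> bits=001000010101
Op 5: insert ape -> sets bits 4 6 9 -> bits=001010110101
Op 6: query owl -> checks bit1=0, bit3=0, bit5=0 (has a 0) -> no
Op 7: insert bat -> sets bits 1 11 -> bits=011010110101
Op 8: query pig -> checks bit3=0, bit5=0, bit10=0 (has a 0) -> no
Op 9: query ape -> checks bit4=1, bit6=1, bit9=1 (all 1) -> maybe
Query results in order: no no no maybe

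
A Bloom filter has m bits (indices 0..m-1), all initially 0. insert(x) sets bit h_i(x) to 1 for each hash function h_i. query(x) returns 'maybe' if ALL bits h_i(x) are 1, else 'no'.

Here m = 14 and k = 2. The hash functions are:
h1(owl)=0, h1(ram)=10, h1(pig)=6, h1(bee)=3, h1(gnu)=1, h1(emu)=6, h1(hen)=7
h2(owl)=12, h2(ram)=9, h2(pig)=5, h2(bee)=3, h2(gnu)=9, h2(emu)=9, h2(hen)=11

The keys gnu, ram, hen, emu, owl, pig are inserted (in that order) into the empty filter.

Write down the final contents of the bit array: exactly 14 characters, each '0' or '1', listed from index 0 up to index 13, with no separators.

Start: bits=00000000000000
After insert 'gnu': sets bits 1 9 -> bits=01000000010000
After insert 'ram': sets bits 9 10 -> bits=01000000011000
After insert 'hen': sets bits 7 11 -> bits=01000001011100
After insert 'emu': sets bits 6 9 -> bits=01000011011100
After insert 'owl': sets bits 0 12 -> bits=11000011011110
After insert 'pig': sets bits 5 6 -> bits=11000111011110

Answer: 11000111011110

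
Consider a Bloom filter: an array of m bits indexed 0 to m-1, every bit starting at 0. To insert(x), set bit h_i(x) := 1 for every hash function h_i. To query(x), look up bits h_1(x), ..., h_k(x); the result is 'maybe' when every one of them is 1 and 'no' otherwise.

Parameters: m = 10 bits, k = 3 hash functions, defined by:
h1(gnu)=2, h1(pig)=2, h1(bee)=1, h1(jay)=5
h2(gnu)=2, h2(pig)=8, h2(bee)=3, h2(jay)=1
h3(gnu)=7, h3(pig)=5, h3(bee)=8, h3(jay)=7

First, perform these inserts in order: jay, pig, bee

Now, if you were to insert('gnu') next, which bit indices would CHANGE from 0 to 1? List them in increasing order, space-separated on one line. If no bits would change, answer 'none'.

Start: bits=0000000000
After insert 'jay': sets bits 1 5 7 -> bits=0100010100
After insert 'pig': sets bits 2 5 8 -> bits=0110010110
After insert 'bee': sets bits 1 3 8 -> bits=0111010110
insert 'gnu' would touch bits 2 7; currently bit2=1, bit7=1
Bits that are 0 among those (would change 0->1): none

Answer: none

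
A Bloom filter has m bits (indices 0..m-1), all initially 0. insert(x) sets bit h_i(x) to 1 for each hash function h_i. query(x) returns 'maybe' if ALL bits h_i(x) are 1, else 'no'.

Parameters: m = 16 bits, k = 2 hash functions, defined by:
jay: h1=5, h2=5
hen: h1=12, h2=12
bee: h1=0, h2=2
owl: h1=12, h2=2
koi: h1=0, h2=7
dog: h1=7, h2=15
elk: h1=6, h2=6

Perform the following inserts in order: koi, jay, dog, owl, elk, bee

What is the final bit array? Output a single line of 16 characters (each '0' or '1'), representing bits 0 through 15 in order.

Start: bits=0000000000000000
After insert 'koi': sets bits 0 7 -> bits=1000000100000000
After insert 'jay': sets bits 5 -> bits=1000010100000000
After insert 'dog': sets bits 7 15 -> bits=1000010100000001
After insert 'owl': sets bits 2 12 -> bits=1010010100001001
After insert 'elk': sets bits 6 -> bits=1010011100001001
After insert 'bee': sets bits 0 2 -> bits=1010011100001001

Answer: 1010011100001001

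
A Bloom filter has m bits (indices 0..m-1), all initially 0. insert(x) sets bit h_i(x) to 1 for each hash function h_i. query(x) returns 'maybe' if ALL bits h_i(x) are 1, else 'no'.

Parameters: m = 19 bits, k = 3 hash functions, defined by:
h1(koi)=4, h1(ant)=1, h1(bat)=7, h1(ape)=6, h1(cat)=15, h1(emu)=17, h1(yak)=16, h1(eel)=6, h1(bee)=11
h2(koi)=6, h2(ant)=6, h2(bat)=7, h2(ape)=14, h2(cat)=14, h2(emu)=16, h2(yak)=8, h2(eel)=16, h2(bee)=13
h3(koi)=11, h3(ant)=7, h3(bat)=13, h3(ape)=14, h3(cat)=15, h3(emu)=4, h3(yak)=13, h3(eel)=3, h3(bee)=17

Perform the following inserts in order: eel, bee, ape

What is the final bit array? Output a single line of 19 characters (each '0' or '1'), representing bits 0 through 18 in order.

Start: bits=0000000000000000000
After insert 'eel': sets bits 3 6 16 -> bits=0001001000000000100
After insert 'bee': sets bits 11 13 17 -> bits=0001001000010100110
After insert 'ape': sets bits 6 14 -> bits=0001001000010110110

Answer: 0001001000010110110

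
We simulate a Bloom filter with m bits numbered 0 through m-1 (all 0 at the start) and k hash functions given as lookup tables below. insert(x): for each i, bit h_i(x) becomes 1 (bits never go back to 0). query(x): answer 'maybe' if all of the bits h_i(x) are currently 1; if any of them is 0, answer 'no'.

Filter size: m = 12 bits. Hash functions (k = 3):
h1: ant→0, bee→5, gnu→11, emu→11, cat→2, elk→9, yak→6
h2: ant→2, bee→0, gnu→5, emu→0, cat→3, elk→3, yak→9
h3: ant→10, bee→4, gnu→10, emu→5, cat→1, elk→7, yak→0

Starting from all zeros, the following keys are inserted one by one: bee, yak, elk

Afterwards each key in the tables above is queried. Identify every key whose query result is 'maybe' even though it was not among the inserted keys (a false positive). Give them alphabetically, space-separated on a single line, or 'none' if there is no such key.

Answer: none

Derivation:
Start: bits=000000000000
After insert 'bee': sets bits 0 4 5 -> bits=100011000000
After insert 'yak': sets bits 0 6 9 -> bits=100011100100
After insert 'elk': sets bits 3 7 9 -> bits=100111110100
Not inserted: ant cat emu gnu — query each against bits=100111110100:
query ant: checks bit0=1, bit2=0, bit10=0 (has a 0) -> no => not a false positive
query cat: checks bit1=0, bit2=0, bit3=1 (has a 0) -> no => not a false positive
query emu: checks bit0=1, bit5=1, bit11=0 (has a 0) -> no => not a false positive
query gnu: checks bit5=1, bit10=0, bit11=0 (has a 0) -> no => not a false positive
False positives (alphabetical): none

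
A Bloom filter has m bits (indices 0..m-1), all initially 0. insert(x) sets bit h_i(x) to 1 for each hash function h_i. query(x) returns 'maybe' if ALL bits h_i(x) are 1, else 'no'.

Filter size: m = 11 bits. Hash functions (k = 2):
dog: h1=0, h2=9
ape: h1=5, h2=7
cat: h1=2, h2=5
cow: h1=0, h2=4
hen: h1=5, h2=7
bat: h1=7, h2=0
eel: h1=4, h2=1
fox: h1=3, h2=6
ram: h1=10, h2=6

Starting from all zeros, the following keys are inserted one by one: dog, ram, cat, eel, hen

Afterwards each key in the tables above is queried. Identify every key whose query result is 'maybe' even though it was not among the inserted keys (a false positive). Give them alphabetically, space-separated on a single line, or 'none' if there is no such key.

Answer: ape bat cow

Derivation:
Start: bits=00000000000
After insert 'dog': sets bits 0 9 -> bits=10000000010
After insert 'ram': sets bits 6 10 -> bits=10000010011
After insert 'cat': sets bits 2 5 -> bits=10100110011
After insert 'eel': sets bits 1 4 -> bits=11101110011
After insert 'hen': sets bits 5 7 -> bits=11101111011
Not inserted: ape bat cow fox — query each against bits=11101111011:
query ape: checks bit5=1, bit7=1 (all 1) -> maybe => FALSE POSITIVE
query bat: checks bit0=1, bit7=1 (all 1) -> maybe => FALSE POSITIVE
query cow: checks bit0=1, bit4=1 (all 1) -> maybe => FALSE POSITIVE
query fox: checks bit3=0, bit6=1 (has a 0) -> no => not a false positive
False positives (alphabetical): ape bat cow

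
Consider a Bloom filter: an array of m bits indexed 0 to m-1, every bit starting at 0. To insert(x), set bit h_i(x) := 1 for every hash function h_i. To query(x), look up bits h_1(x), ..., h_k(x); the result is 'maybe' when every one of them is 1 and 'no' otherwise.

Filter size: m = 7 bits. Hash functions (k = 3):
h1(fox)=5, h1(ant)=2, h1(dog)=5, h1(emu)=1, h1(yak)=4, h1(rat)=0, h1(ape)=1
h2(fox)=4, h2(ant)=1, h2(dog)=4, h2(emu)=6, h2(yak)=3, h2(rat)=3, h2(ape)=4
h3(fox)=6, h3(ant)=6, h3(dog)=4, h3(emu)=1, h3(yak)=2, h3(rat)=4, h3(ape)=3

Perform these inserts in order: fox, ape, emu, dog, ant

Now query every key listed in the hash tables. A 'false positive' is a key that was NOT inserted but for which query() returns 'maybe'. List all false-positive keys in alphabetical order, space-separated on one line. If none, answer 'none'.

Start: bits=0000000
After insert 'fox': sets bits 4 5 6 -> bits=0000111
After insert 'ape': sets bits 1 3 4 -> bits=0101111
After insert 'emu': sets bits 1 6 -> bits=0101111
After insert 'dog': sets bits 4 5 -> bits=0101111
After insert 'ant': sets bits 1 2 6 -> bits=0111111
Not inserted: rat yak — query each against bits=0111111:
query rat: checks bit0=0, bit3=1, bit4=1 (has a 0) -> no => not a false positive
query yak: checks bit2=1, bit3=1, bit4=1 (all 1) -> maybe => FALSE POSITIVE
False positives (alphabetical): yak

Answer: yak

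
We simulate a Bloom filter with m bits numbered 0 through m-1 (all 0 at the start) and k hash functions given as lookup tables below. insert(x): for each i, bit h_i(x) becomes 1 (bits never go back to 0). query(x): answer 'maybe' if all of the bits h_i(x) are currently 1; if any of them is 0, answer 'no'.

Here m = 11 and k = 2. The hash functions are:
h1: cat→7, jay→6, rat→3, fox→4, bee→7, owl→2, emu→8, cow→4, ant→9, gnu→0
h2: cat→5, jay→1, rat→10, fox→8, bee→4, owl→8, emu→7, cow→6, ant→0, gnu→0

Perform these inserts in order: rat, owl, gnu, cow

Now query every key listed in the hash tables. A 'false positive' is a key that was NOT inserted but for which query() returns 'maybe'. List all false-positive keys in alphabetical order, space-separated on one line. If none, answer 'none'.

Answer: fox

Derivation:
Start: bits=00000000000
After insert 'rat': sets bits 3 10 -> bits=00010000001
After insert 'owl': sets bits 2 8 -> bits=00110000101
After insert 'gnu': sets bits 0 -> bits=10110000101
After insert 'cow': sets bits 4 6 -> bits=10111010101
Not inserted: ant bee cat emu fox jay — query each against bits=10111010101:
query ant: checks bit0=1, bit9=0 (has a 0) -> no => not a false positive
query bee: checks bit4=1, bit7=0 (has a 0) -> no => not a false positive
query cat: checks bit5=0, bit7=0 (has a 0) -> no => not a false positive
query emu: checks bit7=0, bit8=1 (has a 0) -> no => not a false positive
query fox: checks bit4=1, bit8=1 (all 1) -> maybe => FALSE POSITIVE
query jay: checks bit1=0, bit6=1 (has a 0) -> no => not a false positive
False positives (alphabetical): fox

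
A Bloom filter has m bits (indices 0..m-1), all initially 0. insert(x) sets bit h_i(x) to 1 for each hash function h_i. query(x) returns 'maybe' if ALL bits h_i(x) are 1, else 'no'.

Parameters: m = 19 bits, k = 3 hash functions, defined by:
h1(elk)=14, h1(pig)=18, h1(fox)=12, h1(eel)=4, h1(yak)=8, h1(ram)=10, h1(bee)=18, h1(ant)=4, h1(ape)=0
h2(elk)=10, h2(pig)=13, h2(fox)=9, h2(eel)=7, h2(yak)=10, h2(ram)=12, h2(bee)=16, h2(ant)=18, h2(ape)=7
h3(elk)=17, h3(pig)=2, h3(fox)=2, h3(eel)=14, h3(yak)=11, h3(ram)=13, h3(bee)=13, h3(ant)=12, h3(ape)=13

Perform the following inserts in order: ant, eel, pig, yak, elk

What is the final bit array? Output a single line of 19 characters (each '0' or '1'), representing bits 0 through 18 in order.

Answer: 0010100110111110011

Derivation:
Start: bits=0000000000000000000
After insert 'ant': sets bits 4 12 18 -> bits=0000100000001000001
After insert 'eel': sets bits 4 7 14 -> bits=0000100100001010001
After insert 'pig': sets bits 2 13 18 -> bits=0010100100001110001
After insert 'yak': sets bits 8 10 11 -> bits=0010100110111110001
After insert 'elk': sets bits 10 14 17 -> bits=0010100110111110011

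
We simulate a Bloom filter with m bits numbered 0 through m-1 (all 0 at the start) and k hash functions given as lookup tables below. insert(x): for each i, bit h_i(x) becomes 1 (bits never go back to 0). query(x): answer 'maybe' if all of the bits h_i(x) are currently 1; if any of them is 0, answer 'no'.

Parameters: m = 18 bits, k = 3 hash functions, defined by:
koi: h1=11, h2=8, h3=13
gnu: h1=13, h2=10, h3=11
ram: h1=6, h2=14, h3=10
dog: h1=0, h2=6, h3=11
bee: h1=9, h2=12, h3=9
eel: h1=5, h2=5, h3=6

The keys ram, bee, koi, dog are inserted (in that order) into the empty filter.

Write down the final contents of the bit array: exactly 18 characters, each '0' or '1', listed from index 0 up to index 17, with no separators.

Start: bits=000000000000000000
After insert 'ram': sets bits 6 10 14 -> bits=000000100010001000
After insert 'bee': sets bits 9 12 -> bits=000000100110101000
After insert 'koi': sets bits 8 11 13 -> bits=000000101111111000
After insert 'dog': sets bits 0 6 11 -> bits=100000101111111000

Answer: 100000101111111000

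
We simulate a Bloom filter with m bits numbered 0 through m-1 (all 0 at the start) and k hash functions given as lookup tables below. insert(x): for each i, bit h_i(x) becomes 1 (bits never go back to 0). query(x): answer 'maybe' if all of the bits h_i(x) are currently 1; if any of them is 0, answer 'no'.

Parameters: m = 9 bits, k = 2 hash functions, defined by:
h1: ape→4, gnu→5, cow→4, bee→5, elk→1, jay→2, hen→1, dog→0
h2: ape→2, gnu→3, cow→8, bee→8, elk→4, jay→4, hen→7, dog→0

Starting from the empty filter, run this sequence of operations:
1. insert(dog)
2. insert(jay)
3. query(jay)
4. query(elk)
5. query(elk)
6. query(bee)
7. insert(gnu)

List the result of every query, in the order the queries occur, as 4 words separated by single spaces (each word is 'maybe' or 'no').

Start: bits=000000000
Op 1: insert dog -> sets bits 0 -> bits=100000000
Op 2: insert jay -> sets bits 2 4 -> bits=101010000
Op 3: query jay -> checks bit2=1, bit4=1 (all 1) -> maybe
Op 4: query elk -> checks bit1=0, bit4=1 (has a 0) -> no
Op 5: query elk -> checks bit1=0, bit4=1 (has a 0) -> no
Op 6: query bee -> checks bit5=0, bit8=0 (has a 0) -> no
Op 7: insert gnu -> sets bits 3 5 -> bits=101111000
Query results in order: maybe no no no

Answer: maybe no no no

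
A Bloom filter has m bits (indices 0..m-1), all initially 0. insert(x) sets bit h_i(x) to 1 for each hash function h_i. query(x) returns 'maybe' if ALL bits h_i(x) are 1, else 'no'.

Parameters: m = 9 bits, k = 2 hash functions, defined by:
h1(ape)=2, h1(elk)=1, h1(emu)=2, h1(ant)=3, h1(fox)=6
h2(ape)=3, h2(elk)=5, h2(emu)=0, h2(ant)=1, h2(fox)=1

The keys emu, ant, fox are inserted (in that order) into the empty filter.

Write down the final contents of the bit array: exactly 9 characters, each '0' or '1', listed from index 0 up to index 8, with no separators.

Answer: 111100100

Derivation:
Start: bits=000000000
After insert 'emu': sets bits 0 2 -> bits=101000000
After insert 'ant': sets bits 1 3 -> bits=111100000
After insert 'fox': sets bits 1 6 -> bits=111100100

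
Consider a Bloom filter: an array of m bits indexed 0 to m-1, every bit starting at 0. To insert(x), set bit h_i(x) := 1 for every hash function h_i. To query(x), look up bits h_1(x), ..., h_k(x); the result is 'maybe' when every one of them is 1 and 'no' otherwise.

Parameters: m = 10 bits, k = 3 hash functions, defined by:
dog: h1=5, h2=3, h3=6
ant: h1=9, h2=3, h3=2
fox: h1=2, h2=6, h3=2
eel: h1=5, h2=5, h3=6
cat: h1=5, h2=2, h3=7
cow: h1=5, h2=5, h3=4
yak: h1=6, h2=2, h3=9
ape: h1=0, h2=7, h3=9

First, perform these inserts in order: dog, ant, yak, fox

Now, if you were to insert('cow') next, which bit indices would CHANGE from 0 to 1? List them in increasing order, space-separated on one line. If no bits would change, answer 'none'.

Start: bits=0000000000
After insert 'dog': sets bits 3 5 6 -> bits=0001011000
After insert 'ant': sets bits 2 3 9 -> bits=0011011001
After insert 'yak': sets bits 2 6 9 -> bits=0011011001
After insert 'fox': sets bits 2 6 -> bits=0011011001
insert 'cow' would touch bits 4 5; currently bit4=0, bit5=1
Bits that are 0 among those (would change 0->1): 4

Answer: 4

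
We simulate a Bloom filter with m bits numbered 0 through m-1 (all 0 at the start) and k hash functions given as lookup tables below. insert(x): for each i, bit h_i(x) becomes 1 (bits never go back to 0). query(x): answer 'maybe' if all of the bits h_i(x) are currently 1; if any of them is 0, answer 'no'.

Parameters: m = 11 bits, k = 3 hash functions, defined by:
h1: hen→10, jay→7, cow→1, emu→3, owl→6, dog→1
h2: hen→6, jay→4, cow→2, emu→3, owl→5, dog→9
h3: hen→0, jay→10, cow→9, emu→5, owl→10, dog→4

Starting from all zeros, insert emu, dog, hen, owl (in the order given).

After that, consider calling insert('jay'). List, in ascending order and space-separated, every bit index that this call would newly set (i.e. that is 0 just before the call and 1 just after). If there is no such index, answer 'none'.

Start: bits=00000000000
After insert 'emu': sets bits 3 5 -> bits=00010100000
After insert 'dog': sets bits 1 4 9 -> bits=01011100010
After insert 'hen': sets bits 0 6 10 -> bits=11011110011
After insert 'owl': sets bits 5 6 10 -> bits=11011110011
insert 'jay' would touch bits 4 7 10; currently bit4=1, bit7=0, bit10=1
Bits that are 0 among those (would change 0->1): 7

Answer: 7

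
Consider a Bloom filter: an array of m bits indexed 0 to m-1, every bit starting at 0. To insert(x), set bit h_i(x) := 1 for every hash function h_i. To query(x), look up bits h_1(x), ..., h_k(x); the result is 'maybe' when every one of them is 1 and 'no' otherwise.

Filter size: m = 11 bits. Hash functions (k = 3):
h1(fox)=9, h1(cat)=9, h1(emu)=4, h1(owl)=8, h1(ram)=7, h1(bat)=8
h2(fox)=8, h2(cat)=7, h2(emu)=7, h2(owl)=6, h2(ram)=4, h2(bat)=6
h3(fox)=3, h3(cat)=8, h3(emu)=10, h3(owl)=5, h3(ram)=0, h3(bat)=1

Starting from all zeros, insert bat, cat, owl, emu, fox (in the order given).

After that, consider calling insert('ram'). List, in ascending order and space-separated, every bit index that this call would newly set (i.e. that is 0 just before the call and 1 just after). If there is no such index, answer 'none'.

Start: bits=00000000000
After insert 'bat': sets bits 1 6 8 -> bits=01000010100
After insert 'cat': sets bits 7 8 9 -> bits=01000011110
After insert 'owl': sets bits 5 6 8 -> bits=01000111110
After insert 'emu': sets bits 4 7 10 -> bits=01001111111
After insert 'fox': sets bits 3 8 9 -> bits=01011111111
insert 'ram' would touch bits 0 4 7; currently bit0=0, bit4=1, bit7=1
Bits that are 0 among those (would change 0->1): 0

Answer: 0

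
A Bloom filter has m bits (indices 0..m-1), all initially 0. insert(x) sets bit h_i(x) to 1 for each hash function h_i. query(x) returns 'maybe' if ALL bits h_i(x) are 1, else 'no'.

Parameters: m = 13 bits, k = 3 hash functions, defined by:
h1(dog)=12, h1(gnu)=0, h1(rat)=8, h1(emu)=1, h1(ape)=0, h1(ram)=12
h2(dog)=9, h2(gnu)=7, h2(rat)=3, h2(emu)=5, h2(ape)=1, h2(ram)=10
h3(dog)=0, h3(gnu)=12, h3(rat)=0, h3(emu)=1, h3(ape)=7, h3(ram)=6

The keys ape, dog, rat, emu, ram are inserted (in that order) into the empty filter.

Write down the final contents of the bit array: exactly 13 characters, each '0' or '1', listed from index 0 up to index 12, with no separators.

Start: bits=0000000000000
After insert 'ape': sets bits 0 1 7 -> bits=1100000100000
After insert 'dog': sets bits 0 9 12 -> bits=1100000101001
After insert 'rat': sets bits 0 3 8 -> bits=1101000111001
After insert 'emu': sets bits 1 5 -> bits=1101010111001
After insert 'ram': sets bits 6 10 12 -> bits=1101011111101

Answer: 1101011111101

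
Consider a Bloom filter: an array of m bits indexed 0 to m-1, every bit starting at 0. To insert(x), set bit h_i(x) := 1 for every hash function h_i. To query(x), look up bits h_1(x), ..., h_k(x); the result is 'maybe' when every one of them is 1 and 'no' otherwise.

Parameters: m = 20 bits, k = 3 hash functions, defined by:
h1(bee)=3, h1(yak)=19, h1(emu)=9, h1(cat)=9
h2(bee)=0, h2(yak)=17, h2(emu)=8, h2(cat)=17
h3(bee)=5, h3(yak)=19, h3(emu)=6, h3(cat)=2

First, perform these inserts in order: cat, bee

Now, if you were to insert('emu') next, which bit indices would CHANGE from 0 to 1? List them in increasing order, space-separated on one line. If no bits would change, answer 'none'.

Answer: 6 8

Derivation:
Start: bits=00000000000000000000
After insert 'cat': sets bits 2 9 17 -> bits=00100000010000000100
After insert 'bee': sets bits 0 3 5 -> bits=10110100010000000100
insert 'emu' would touch bits 6 8 9; currently bit6=0, bit8=0, bit9=1
Bits that are 0 among those (would change 0->1): 6 8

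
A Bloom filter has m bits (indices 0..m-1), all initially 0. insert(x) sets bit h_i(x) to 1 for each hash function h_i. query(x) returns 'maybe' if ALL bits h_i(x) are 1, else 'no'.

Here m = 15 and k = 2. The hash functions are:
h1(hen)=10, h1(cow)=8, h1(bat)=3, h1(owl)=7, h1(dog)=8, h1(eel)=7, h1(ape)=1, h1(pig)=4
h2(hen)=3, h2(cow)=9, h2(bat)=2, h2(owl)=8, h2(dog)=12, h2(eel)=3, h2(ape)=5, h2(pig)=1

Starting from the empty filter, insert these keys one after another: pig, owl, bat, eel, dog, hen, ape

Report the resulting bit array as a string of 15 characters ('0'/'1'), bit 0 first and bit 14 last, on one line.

Start: bits=000000000000000
After insert 'pig': sets bits 1 4 -> bits=010010000000000
After insert 'owl': sets bits 7 8 -> bits=010010011000000
After insert 'bat': sets bits 2 3 -> bits=011110011000000
After insert 'eel': sets bits 3 7 -> bits=011110011000000
After insert 'dog': sets bits 8 12 -> bits=011110011000100
After insert 'hen': sets bits 3 10 -> bits=011110011010100
After insert 'ape': sets bits 1 5 -> bits=011111011010100

Answer: 011111011010100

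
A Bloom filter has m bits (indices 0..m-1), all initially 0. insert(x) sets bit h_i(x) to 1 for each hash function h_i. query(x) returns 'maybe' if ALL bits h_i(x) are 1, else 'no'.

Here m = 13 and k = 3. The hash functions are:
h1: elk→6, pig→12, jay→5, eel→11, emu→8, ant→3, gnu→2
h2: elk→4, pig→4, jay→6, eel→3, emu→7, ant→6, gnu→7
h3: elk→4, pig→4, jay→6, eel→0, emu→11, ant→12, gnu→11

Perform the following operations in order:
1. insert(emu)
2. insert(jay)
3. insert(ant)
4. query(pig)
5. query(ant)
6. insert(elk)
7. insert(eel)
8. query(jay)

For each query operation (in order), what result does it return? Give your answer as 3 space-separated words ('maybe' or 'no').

Answer: no maybe maybe

Derivation:
Start: bits=0000000000000
Op 1: insert emu -> sets bits 7 8 11 -> bits=0000000110010
Op 2: insert jay -> sets bits 5 6 -> bits=0000011110010
Op 3: insert ant -> sets bits 3 6 12 -> bits=0001011110011
Op 4: query pig -> checks bit4=0, bit12=1 (has a 0) -> no
Op 5: query ant -> checks bit3=1, bit6=1, bit12=1 (all 1) -> maybe
Op 6: insert elk -> sets bits 4 6 -> bits=0001111110011
Op 7: insert eel -> sets bits 0 3 11 -> bits=1001111110011
Op 8: query jay -> checks bit5=1, bit6=1 (all 1) -> maybe
Query results in order: no maybe maybe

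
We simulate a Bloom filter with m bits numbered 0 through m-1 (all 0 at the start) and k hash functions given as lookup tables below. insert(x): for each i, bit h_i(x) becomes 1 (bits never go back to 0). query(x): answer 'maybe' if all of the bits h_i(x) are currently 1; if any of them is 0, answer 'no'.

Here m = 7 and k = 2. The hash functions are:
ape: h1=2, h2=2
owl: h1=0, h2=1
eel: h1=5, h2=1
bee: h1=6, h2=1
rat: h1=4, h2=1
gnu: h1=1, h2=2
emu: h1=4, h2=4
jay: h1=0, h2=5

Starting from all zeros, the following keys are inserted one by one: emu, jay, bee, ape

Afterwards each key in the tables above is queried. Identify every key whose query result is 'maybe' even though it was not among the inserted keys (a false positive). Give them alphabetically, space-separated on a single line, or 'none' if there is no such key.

Answer: eel gnu owl rat

Derivation:
Start: bits=0000000
After insert 'emu': sets bits 4 -> bits=0000100
After insert 'jay': sets bits 0 5 -> bits=1000110
After insert 'bee': sets bits 1 6 -> bits=1100111
After insert 'ape': sets bits 2 -> bits=1110111
Not inserted: eel gnu owl rat — query each against bits=1110111:
query eel: checks bit1=1, bit5=1 (all 1) -> maybe => FALSE POSITIVE
query gnu: checks bit1=1, bit2=1 (all 1) -> maybe => FALSE POSITIVE
query owl: checks bit0=1, bit1=1 (all 1) -> maybe => FALSE POSITIVE
query rat: checks bit1=1, bit4=1 (all 1) -> maybe => FALSE POSITIVE
False positives (alphabetical): eel gnu owl rat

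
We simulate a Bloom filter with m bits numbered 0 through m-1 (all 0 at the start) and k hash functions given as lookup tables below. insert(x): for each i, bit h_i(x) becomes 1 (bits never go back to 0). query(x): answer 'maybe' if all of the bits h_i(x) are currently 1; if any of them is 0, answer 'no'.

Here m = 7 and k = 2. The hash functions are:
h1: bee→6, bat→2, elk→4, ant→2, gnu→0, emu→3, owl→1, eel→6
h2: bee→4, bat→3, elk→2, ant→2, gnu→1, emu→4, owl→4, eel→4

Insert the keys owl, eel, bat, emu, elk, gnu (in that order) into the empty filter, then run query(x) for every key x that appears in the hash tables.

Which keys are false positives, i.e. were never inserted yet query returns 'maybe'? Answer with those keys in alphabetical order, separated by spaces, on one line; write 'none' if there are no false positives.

Start: bits=0000000
After insert 'owl': sets bits 1 4 -> bits=0100100
After insert 'eel': sets bits 4 6 -> bits=0100101
After insert 'bat': sets bits 2 3 -> bits=0111101
After insert 'emu': sets bits 3 4 -> bits=0111101
After insert 'elk': sets bits 2 4 -> bits=0111101
After insert 'gnu': sets bits 0 1 -> bits=1111101
Not inserted: ant bee — query each against bits=1111101:
query ant: checks bit2=1 (all 1) -> maybe => FALSE POSITIVE
query bee: checks bit4=1, bit6=1 (all 1) -> maybe => FALSE POSITIVE
False positives (alphabetical): ant bee

Answer: ant bee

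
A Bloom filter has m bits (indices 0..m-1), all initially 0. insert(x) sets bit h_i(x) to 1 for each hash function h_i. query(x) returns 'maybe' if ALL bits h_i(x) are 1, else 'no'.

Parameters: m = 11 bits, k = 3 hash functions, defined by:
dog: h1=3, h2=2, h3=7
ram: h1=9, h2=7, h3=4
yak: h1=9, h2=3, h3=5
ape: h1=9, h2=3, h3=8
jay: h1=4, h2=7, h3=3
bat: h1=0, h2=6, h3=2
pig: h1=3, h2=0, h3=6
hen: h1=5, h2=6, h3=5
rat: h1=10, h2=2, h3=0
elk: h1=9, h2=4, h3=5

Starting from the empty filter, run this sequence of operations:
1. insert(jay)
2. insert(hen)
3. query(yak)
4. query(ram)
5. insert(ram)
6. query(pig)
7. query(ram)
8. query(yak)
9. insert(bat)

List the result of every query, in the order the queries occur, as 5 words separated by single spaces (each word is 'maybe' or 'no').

Start: bits=00000000000
Op 1: insert jay -> sets bits 3 4 7 -> bits=00011001000
Op 2: insert hen -> sets bits 5 6 -> bits=00011111000
Op 3: query yak -> checks bit3=1, bit5=1, bit9=0 (has a 0) -> no
Op 4: query ram -> checks bit4=1, bit7=1, bit9=0 (has a 0) -> no
Op 5: insert ram -> sets bits 4 7 9 -> bits=00011111010
Op 6: query pig -> checks bit0=0, bit3=1, bit6=1 (has a 0) -> no
Op 7: query ram -> checks bit4=1, bit7=1, bit9=1 (all 1) -> maybe
Op 8: query yak -> checks bit3=1, bit5=1, bit9=1 (all 1) -> maybe
Op 9: insert bat -> sets bits 0 2 6 -> bits=10111111010
Query results in order: no no no maybe maybe

Answer: no no no maybe maybe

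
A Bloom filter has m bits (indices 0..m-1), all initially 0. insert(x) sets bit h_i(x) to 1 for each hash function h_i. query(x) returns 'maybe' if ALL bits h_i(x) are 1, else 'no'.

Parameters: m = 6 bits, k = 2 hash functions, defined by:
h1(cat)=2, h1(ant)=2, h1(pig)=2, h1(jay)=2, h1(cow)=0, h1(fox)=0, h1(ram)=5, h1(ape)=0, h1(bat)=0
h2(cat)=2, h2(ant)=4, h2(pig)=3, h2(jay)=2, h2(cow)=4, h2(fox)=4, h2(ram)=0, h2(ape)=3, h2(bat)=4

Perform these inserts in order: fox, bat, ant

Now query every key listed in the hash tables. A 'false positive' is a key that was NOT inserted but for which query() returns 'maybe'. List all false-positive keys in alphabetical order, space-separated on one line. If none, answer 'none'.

Start: bits=000000
After insert 'fox': sets bits 0 4 -> bits=100010
After insert 'bat': sets bits 0 4 -> bits=100010
After insert 'ant': sets bits 2 4 -> bits=101010
Not inserted: ape cat cow jay pig ram — query each against bits=101010:
query ape: checks bit0=1, bit3=0 (has a 0) -> no => not a false positive
query cat: checks bit2=1 (all 1) -> maybe => FALSE POSITIVE
query cow: checks bit0=1, bit4=1 (all 1) -> maybe => FALSE POSITIVE
query jay: checks bit2=1 (all 1) -> maybe => FALSE POSITIVE
query pig: checks bit2=1, bit3=0 (has a 0) -> no => not a false positive
query ram: checks bit0=1, bit5=0 (has a 0) -> no => not a false positive
False positives (alphabetical): cat cow jay

Answer: cat cow jay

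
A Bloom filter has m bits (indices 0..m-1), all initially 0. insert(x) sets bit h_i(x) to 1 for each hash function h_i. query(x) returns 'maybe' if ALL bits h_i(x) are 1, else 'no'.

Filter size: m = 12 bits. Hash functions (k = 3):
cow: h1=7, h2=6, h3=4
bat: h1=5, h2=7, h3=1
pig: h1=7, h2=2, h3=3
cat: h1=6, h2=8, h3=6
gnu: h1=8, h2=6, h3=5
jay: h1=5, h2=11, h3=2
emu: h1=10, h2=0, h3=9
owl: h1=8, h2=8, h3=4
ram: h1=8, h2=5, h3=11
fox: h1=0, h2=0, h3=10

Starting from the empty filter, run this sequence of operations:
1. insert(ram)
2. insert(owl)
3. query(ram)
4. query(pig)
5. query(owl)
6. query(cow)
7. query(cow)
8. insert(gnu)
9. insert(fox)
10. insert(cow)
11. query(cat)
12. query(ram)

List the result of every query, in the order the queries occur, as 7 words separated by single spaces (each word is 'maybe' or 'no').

Answer: maybe no maybe no no maybe maybe

Derivation:
Start: bits=000000000000
Op 1: insert ram -> sets bits 5 8 11 -> bits=000001001001
Op 2: insert owl -> sets bits 4 8 -> bits=000011001001
Op 3: query ram -> checks bit5=1, bit8=1, bit11=1 (all 1) -> maybe
Op 4: query pig -> checks bit2=0, bit3=0, bit7=0 (has a 0) -> no
Op 5: query owl -> checks bit4=1, bit8=1 (all 1) -> maybe
Op 6: query cow -> checks bit4=1, bit6=0, bit7=0 (has a 0) -> no
Op 7: query cow -> checks bit4=1, bit6=0, bit7=0 (has a 0) -> no
Op 8: insert gnu -> sets bits 5 6 8 -> bits=000011101001
Op 9: insert fox -> sets bits 0 10 -> bits=100011101011
Op 10: insert cow -> sets bits 4 6 7 -> bits=100011111011
Op 11: query cat -> checks bit6=1, bit8=1 (all 1) -> maybe
Op 12: query ram -> checks bit5=1, bit8=1, bit11=1 (all 1) -> maybe
Query results in order: maybe no maybe no no maybe maybe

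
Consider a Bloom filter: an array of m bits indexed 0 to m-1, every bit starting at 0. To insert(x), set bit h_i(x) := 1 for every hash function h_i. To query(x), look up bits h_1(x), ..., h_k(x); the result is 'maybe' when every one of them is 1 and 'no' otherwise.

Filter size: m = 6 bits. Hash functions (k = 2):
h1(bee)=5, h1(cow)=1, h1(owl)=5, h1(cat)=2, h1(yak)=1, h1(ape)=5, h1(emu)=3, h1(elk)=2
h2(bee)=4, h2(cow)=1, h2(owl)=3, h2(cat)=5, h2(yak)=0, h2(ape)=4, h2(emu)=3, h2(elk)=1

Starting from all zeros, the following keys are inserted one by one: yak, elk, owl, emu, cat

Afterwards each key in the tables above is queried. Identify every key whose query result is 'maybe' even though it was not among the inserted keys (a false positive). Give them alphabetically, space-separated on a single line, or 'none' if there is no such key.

Answer: cow

Derivation:
Start: bits=000000
After insert 'yak': sets bits 0 1 -> bits=110000
After insert 'elk': sets bits 1 2 -> bits=111000
After insert 'owl': sets bits 3 5 -> bits=111101
After insert 'emu': sets bits 3 -> bits=111101
After insert 'cat': sets bits 2 5 -> bits=111101
Not inserted: ape bee cow — query each against bits=111101:
query ape: checks bit4=0, bit5=1 (has a 0) -> no => not a false positive
query bee: checks bit4=0, bit5=1 (has a 0) -> no => not a false positive
query cow: checks bit1=1 (all 1) -> maybe => FALSE POSITIVE
False positives (alphabetical): cow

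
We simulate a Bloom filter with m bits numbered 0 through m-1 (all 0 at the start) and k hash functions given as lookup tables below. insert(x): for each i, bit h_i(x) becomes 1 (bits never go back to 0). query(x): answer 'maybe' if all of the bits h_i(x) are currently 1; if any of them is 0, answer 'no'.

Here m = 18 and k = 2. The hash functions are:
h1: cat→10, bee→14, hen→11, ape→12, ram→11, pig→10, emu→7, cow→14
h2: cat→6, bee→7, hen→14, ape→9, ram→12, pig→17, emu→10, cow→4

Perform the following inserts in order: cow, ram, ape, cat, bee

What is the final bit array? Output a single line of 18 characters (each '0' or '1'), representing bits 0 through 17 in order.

Start: bits=000000000000000000
After insert 'cow': sets bits 4 14 -> bits=000010000000001000
After insert 'ram': sets bits 11 12 -> bits=000010000001101000
After insert 'ape': sets bits 9 12 -> bits=000010000101101000
After insert 'cat': sets bits 6 10 -> bits=000010100111101000
After insert 'bee': sets bits 7 14 -> bits=000010110111101000

Answer: 000010110111101000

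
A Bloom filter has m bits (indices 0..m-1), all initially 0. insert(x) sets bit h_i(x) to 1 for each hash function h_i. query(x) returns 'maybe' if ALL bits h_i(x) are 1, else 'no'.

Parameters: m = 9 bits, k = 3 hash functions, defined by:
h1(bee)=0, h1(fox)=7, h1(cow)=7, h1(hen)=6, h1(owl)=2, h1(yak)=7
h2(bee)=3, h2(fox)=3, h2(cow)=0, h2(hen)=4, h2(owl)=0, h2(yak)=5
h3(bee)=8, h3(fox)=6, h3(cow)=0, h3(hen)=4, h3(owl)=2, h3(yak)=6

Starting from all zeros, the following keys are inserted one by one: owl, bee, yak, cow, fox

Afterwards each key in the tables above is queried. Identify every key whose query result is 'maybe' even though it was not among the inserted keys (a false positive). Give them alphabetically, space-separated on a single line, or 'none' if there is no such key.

Answer: none

Derivation:
Start: bits=000000000
After insert 'owl': sets bits 0 2 -> bits=101000000
After insert 'bee': sets bits 0 3 8 -> bits=101100001
After insert 'yak': sets bits 5 6 7 -> bits=101101111
After insert 'cow': sets bits 0 7 -> bits=101101111
After insert 'fox': sets bits 3 6 7 -> bits=101101111
Not inserted: hen — query each against bits=101101111:
query hen: checks bit4=0, bit6=1 (has a 0) -> no => not a false positive
False positives (alphabetical): none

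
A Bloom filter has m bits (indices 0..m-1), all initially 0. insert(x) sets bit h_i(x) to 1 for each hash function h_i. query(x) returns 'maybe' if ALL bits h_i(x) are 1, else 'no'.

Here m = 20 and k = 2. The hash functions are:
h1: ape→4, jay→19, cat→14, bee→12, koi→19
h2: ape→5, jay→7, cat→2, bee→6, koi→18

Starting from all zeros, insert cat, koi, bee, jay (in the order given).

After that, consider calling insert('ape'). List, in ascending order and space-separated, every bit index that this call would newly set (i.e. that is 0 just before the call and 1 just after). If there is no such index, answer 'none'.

Answer: 4 5

Derivation:
Start: bits=00000000000000000000
After insert 'cat': sets bits 2 14 -> bits=00100000000000100000
After insert 'koi': sets bits 18 19 -> bits=00100000000000100011
After insert 'bee': sets bits 6 12 -> bits=00100010000010100011
After insert 'jay': sets bits 7 19 -> bits=00100011000010100011
insert 'ape' would touch bits 4 5; currently bit4=0, bit5=0
Bits that are 0 among those (would change 0->1): 4 5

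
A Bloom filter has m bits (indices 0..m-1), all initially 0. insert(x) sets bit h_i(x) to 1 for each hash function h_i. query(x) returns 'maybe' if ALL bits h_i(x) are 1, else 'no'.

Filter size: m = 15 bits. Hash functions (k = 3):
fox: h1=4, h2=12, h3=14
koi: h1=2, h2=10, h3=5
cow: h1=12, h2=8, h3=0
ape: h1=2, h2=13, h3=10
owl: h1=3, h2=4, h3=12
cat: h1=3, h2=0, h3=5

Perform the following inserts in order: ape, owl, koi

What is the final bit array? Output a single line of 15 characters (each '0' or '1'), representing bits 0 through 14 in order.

Answer: 001111000010110

Derivation:
Start: bits=000000000000000
After insert 'ape': sets bits 2 10 13 -> bits=001000000010010
After insert 'owl': sets bits 3 4 12 -> bits=001110000010110
After insert 'koi': sets bits 2 5 10 -> bits=001111000010110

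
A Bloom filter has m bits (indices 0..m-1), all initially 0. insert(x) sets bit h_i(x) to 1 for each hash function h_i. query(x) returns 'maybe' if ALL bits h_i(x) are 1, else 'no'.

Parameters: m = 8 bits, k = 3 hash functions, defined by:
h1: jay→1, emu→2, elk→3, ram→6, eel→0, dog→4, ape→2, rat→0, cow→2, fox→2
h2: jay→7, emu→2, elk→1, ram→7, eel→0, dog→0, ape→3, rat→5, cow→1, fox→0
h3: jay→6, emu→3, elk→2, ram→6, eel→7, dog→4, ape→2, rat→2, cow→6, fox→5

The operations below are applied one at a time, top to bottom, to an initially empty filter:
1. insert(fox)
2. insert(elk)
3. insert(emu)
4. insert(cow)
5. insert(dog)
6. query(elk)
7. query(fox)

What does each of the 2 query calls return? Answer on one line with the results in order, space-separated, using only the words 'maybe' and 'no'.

Start: bits=00000000
Op 1: insert fox -> sets bits 0 2 5 -> bits=10100100
Op 2: insert elk -> sets bits 1 2 3 -> bits=11110100
Op 3: insert emu -> sets bits 2 3 -> bits=11110100
Op 4: insert cow -> sets bits 1 2 6 -> bits=11110110
Op 5: insert dog -> sets bits 0 4 -> bits=11111110
Op 6: query elk -> checks bit1=1, bit2=1, bit3=1 (all 1) -> maybe
Op 7: query fox -> checks bit0=1, bit2=1, bit5=1 (all 1) -> maybe
Query results in order: maybe maybe

Answer: maybe maybe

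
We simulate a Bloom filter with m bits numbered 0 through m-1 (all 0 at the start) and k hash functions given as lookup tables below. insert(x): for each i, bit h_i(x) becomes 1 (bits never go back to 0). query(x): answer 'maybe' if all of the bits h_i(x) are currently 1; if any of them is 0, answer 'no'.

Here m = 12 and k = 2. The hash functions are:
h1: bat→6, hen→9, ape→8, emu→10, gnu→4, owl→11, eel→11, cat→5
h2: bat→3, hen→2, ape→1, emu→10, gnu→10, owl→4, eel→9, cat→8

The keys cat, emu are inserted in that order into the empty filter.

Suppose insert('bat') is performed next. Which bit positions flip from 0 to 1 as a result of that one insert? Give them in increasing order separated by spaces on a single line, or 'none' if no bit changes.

Answer: 3 6

Derivation:
Start: bits=000000000000
After insert 'cat': sets bits 5 8 -> bits=000001001000
After insert 'emu': sets bits 10 -> bits=000001001010
insert 'bat' would touch bits 3 6; currently bit3=0, bit6=0
Bits that are 0 among those (would change 0->1): 3 6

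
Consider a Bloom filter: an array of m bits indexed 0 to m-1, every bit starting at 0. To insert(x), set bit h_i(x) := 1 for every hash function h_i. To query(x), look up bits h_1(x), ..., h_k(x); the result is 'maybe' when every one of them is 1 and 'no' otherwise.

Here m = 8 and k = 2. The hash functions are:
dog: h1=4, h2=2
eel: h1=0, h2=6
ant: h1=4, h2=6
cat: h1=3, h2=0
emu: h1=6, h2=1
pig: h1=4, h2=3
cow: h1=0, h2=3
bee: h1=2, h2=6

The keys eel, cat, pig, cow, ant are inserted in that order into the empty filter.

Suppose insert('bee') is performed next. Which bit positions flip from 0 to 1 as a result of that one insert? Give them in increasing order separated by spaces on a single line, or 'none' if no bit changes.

Answer: 2

Derivation:
Start: bits=00000000
After insert 'eel': sets bits 0 6 -> bits=10000010
After insert 'cat': sets bits 0 3 -> bits=10010010
After insert 'pig': sets bits 3 4 -> bits=10011010
After insert 'cow': sets bits 0 3 -> bits=10011010
After insert 'ant': sets bits 4 6 -> bits=10011010
insert 'bee' would touch bits 2 6; currently bit2=0, bit6=1
Bits that are 0 among those (would change 0->1): 2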